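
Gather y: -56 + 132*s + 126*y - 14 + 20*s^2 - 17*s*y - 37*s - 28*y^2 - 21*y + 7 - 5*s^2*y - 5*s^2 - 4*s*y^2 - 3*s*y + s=15*s^2 + 96*s + y^2*(-4*s - 28) + y*(-5*s^2 - 20*s + 105) - 63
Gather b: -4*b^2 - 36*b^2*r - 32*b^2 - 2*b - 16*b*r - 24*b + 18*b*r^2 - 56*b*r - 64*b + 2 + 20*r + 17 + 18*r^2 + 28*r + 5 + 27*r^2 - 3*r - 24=b^2*(-36*r - 36) + b*(18*r^2 - 72*r - 90) + 45*r^2 + 45*r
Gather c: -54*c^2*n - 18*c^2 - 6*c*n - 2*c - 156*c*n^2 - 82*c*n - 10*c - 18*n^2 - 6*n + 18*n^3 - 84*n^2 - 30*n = c^2*(-54*n - 18) + c*(-156*n^2 - 88*n - 12) + 18*n^3 - 102*n^2 - 36*n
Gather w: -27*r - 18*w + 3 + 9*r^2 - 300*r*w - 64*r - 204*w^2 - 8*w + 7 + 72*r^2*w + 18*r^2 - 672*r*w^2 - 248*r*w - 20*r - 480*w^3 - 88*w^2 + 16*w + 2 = 27*r^2 - 111*r - 480*w^3 + w^2*(-672*r - 292) + w*(72*r^2 - 548*r - 10) + 12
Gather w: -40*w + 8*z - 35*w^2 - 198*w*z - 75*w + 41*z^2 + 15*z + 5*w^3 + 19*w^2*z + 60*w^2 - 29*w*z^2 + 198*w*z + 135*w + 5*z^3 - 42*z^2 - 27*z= 5*w^3 + w^2*(19*z + 25) + w*(20 - 29*z^2) + 5*z^3 - z^2 - 4*z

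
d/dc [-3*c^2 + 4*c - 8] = 4 - 6*c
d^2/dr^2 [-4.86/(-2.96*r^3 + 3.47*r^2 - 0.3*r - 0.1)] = ((33.7284 - 86.3136*r)*(2.96*r^3 - 3.47*r^2 + 0.3*r + 0.1) + 4.86*(8.88*r^2 - 6.94*r + 0.3)*(17.76*r^2 - 13.88*r + 0.6))/(2.96*r^3 - 3.47*r^2 + 0.3*r + 0.1)^3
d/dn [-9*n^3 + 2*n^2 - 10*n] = -27*n^2 + 4*n - 10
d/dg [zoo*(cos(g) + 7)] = zoo*sin(g)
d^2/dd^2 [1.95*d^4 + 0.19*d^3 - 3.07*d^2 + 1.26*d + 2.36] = 23.4*d^2 + 1.14*d - 6.14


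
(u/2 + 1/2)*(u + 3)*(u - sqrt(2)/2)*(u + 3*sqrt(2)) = u^4/2 + 5*sqrt(2)*u^3/4 + 2*u^3 + 5*sqrt(2)*u^2 - 6*u + 15*sqrt(2)*u/4 - 9/2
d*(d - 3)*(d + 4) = d^3 + d^2 - 12*d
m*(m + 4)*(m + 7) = m^3 + 11*m^2 + 28*m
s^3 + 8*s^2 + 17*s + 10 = (s + 1)*(s + 2)*(s + 5)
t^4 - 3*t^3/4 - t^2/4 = t^2*(t - 1)*(t + 1/4)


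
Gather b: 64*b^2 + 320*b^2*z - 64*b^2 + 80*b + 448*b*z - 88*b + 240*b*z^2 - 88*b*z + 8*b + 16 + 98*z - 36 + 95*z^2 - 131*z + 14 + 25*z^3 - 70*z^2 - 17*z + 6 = 320*b^2*z + b*(240*z^2 + 360*z) + 25*z^3 + 25*z^2 - 50*z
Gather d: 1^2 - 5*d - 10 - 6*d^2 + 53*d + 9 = -6*d^2 + 48*d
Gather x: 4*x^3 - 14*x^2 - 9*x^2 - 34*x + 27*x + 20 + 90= 4*x^3 - 23*x^2 - 7*x + 110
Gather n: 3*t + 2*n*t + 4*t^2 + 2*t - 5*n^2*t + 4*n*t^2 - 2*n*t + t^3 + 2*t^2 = -5*n^2*t + 4*n*t^2 + t^3 + 6*t^2 + 5*t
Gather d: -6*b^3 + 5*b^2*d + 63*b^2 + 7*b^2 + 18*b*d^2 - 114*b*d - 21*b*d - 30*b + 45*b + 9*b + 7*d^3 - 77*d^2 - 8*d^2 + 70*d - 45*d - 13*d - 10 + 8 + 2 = -6*b^3 + 70*b^2 + 24*b + 7*d^3 + d^2*(18*b - 85) + d*(5*b^2 - 135*b + 12)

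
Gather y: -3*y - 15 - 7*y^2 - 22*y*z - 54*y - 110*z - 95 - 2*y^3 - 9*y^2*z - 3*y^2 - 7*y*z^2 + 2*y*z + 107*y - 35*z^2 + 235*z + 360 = -2*y^3 + y^2*(-9*z - 10) + y*(-7*z^2 - 20*z + 50) - 35*z^2 + 125*z + 250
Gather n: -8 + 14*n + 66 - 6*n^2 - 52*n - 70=-6*n^2 - 38*n - 12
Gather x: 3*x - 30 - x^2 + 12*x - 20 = -x^2 + 15*x - 50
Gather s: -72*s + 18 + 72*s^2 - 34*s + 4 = 72*s^2 - 106*s + 22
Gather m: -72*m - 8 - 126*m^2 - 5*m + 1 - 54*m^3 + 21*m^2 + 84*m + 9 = -54*m^3 - 105*m^2 + 7*m + 2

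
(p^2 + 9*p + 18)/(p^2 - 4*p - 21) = (p + 6)/(p - 7)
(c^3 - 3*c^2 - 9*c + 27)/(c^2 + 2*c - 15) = (c^2 - 9)/(c + 5)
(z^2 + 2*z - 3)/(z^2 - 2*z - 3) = (-z^2 - 2*z + 3)/(-z^2 + 2*z + 3)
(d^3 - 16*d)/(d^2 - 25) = d*(d^2 - 16)/(d^2 - 25)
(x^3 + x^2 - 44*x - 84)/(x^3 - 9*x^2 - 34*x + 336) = (x + 2)/(x - 8)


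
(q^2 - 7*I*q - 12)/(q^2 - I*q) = (q^2 - 7*I*q - 12)/(q*(q - I))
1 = 1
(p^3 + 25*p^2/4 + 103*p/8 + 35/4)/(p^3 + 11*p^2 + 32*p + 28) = (8*p^2 + 34*p + 35)/(8*(p^2 + 9*p + 14))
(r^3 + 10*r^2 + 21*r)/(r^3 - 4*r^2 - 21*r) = (r + 7)/(r - 7)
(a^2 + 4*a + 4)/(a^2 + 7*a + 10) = (a + 2)/(a + 5)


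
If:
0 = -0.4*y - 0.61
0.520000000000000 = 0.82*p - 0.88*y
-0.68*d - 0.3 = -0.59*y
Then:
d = -1.76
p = -1.00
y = -1.52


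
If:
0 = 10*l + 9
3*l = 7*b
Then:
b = -27/70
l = -9/10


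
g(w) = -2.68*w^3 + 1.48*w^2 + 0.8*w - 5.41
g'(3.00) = -62.68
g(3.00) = -62.05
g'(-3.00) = -80.44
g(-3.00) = 77.87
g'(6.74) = -344.49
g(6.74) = -753.35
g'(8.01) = -491.34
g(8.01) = -1281.36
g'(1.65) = -16.20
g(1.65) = -12.10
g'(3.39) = -81.56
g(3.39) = -90.10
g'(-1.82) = -31.22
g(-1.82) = 14.19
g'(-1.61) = -24.81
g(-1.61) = 8.32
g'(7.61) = -442.29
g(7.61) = -1094.72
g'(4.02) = -117.23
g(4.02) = -152.38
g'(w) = -8.04*w^2 + 2.96*w + 0.8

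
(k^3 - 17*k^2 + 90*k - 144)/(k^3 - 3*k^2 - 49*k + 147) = (k^2 - 14*k + 48)/(k^2 - 49)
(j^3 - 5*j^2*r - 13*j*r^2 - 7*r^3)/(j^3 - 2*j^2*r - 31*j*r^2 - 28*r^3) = (j + r)/(j + 4*r)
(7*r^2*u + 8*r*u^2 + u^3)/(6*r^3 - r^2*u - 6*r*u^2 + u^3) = u*(7*r + u)/(6*r^2 - 7*r*u + u^2)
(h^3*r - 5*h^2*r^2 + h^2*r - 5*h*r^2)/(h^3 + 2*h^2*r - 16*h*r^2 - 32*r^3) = h*r*(h^2 - 5*h*r + h - 5*r)/(h^3 + 2*h^2*r - 16*h*r^2 - 32*r^3)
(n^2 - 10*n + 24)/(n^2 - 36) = (n - 4)/(n + 6)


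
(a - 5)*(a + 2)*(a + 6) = a^3 + 3*a^2 - 28*a - 60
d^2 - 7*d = d*(d - 7)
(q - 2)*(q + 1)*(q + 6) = q^3 + 5*q^2 - 8*q - 12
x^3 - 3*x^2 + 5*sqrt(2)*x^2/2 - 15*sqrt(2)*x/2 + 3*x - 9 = (x - 3)*(x + sqrt(2))*(x + 3*sqrt(2)/2)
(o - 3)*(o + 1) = o^2 - 2*o - 3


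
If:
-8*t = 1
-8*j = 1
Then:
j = -1/8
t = -1/8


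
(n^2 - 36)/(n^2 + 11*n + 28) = (n^2 - 36)/(n^2 + 11*n + 28)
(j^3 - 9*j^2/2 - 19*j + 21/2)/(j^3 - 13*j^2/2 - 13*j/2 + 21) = (2*j^2 + 5*j - 3)/(2*j^2 + j - 6)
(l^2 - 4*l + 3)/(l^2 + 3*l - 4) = (l - 3)/(l + 4)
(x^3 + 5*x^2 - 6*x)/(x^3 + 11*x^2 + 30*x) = (x - 1)/(x + 5)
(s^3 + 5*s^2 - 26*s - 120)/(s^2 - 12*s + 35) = (s^2 + 10*s + 24)/(s - 7)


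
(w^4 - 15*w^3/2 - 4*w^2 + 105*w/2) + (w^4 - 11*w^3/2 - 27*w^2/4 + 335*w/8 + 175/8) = 2*w^4 - 13*w^3 - 43*w^2/4 + 755*w/8 + 175/8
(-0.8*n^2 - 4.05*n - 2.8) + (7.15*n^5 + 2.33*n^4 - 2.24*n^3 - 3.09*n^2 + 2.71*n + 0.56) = 7.15*n^5 + 2.33*n^4 - 2.24*n^3 - 3.89*n^2 - 1.34*n - 2.24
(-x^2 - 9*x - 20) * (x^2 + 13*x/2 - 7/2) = -x^4 - 31*x^3/2 - 75*x^2 - 197*x/2 + 70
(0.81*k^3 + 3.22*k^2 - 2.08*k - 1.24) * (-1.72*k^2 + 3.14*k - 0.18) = -1.3932*k^5 - 2.995*k^4 + 13.5426*k^3 - 4.978*k^2 - 3.5192*k + 0.2232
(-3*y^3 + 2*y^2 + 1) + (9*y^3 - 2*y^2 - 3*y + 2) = 6*y^3 - 3*y + 3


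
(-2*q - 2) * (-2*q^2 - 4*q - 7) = 4*q^3 + 12*q^2 + 22*q + 14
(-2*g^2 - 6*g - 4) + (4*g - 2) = -2*g^2 - 2*g - 6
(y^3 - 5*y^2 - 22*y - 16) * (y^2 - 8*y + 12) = y^5 - 13*y^4 + 30*y^3 + 100*y^2 - 136*y - 192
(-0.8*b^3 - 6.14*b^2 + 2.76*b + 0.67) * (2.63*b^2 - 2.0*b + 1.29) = -2.104*b^5 - 14.5482*b^4 + 18.5068*b^3 - 11.6785*b^2 + 2.2204*b + 0.8643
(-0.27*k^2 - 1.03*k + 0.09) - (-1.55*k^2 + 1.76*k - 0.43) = 1.28*k^2 - 2.79*k + 0.52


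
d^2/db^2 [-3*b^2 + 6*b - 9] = -6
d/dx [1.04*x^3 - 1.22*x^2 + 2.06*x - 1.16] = 3.12*x^2 - 2.44*x + 2.06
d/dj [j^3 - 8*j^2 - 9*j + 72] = 3*j^2 - 16*j - 9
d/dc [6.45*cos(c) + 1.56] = -6.45*sin(c)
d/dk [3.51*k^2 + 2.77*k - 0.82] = 7.02*k + 2.77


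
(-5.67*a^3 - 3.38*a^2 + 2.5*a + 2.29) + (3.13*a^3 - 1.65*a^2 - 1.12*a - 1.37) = -2.54*a^3 - 5.03*a^2 + 1.38*a + 0.92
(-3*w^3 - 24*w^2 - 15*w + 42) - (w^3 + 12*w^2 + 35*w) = -4*w^3 - 36*w^2 - 50*w + 42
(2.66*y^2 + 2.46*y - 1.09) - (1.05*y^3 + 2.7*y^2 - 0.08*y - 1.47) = -1.05*y^3 - 0.04*y^2 + 2.54*y + 0.38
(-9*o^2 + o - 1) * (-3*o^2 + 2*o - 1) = 27*o^4 - 21*o^3 + 14*o^2 - 3*o + 1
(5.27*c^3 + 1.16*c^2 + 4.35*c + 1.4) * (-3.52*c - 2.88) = -18.5504*c^4 - 19.2608*c^3 - 18.6528*c^2 - 17.456*c - 4.032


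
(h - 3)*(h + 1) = h^2 - 2*h - 3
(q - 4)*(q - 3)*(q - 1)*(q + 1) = q^4 - 7*q^3 + 11*q^2 + 7*q - 12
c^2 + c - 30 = (c - 5)*(c + 6)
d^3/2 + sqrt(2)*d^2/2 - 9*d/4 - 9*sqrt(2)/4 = (d/2 + sqrt(2)/2)*(d - 3*sqrt(2)/2)*(d + 3*sqrt(2)/2)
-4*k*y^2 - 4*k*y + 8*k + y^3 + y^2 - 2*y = (-4*k + y)*(y - 1)*(y + 2)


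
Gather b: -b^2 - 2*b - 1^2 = -b^2 - 2*b - 1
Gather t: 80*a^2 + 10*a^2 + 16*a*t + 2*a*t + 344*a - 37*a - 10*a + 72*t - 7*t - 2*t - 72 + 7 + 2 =90*a^2 + 297*a + t*(18*a + 63) - 63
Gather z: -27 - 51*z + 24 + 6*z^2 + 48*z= 6*z^2 - 3*z - 3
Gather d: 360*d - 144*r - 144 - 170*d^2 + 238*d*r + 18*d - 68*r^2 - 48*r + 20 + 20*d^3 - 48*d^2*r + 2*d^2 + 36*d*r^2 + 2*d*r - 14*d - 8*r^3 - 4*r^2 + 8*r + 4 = 20*d^3 + d^2*(-48*r - 168) + d*(36*r^2 + 240*r + 364) - 8*r^3 - 72*r^2 - 184*r - 120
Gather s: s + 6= s + 6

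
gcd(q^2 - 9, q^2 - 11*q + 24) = q - 3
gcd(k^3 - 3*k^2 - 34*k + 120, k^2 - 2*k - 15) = k - 5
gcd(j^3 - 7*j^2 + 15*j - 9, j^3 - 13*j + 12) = j^2 - 4*j + 3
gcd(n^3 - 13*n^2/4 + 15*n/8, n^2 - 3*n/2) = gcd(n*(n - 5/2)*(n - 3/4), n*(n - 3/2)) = n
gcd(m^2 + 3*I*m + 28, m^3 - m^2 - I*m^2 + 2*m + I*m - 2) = 1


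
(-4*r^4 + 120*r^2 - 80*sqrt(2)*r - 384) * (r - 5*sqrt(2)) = -4*r^5 + 20*sqrt(2)*r^4 + 120*r^3 - 680*sqrt(2)*r^2 + 416*r + 1920*sqrt(2)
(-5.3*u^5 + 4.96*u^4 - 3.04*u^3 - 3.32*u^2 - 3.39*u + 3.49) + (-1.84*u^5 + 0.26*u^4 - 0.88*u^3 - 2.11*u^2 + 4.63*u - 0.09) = -7.14*u^5 + 5.22*u^4 - 3.92*u^3 - 5.43*u^2 + 1.24*u + 3.4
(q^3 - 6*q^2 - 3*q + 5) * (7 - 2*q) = -2*q^4 + 19*q^3 - 36*q^2 - 31*q + 35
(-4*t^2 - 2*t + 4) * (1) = -4*t^2 - 2*t + 4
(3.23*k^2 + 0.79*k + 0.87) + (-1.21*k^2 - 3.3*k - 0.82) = 2.02*k^2 - 2.51*k + 0.05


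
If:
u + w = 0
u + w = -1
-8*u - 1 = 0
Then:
No Solution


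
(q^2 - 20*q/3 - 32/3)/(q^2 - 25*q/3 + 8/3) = (3*q + 4)/(3*q - 1)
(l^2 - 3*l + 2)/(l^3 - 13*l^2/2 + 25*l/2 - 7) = 2/(2*l - 7)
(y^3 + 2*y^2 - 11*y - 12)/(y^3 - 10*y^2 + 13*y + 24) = (y + 4)/(y - 8)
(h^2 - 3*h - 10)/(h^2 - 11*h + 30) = (h + 2)/(h - 6)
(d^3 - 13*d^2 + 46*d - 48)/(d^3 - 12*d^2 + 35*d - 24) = (d - 2)/(d - 1)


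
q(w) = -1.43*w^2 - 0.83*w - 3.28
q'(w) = -2.86*w - 0.83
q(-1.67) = -5.88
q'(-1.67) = 3.95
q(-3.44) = -17.35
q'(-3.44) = 9.01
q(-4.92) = -33.81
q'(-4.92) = 13.24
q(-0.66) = -3.36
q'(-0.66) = 1.06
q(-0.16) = -3.18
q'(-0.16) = -0.37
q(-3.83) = -21.08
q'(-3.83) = 10.12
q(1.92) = -10.15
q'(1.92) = -6.32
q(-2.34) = -9.17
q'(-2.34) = 5.86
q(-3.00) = -13.66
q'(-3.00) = 7.75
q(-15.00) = -312.58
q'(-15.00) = 42.07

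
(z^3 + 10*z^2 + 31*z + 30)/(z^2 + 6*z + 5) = (z^2 + 5*z + 6)/(z + 1)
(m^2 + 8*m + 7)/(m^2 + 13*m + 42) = (m + 1)/(m + 6)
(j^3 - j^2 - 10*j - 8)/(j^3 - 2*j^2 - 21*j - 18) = (j^2 - 2*j - 8)/(j^2 - 3*j - 18)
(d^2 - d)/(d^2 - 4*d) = (d - 1)/(d - 4)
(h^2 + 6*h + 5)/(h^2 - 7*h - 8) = (h + 5)/(h - 8)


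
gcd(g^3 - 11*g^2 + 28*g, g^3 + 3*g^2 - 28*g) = g^2 - 4*g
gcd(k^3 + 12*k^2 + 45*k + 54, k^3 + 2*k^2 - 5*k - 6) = k + 3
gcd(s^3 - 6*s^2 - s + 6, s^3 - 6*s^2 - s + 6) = s^3 - 6*s^2 - s + 6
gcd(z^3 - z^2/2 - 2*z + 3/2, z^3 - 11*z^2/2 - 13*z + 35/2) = z - 1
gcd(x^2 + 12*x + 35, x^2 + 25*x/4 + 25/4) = x + 5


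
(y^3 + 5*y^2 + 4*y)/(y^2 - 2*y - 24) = y*(y + 1)/(y - 6)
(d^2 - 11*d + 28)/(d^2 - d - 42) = (d - 4)/(d + 6)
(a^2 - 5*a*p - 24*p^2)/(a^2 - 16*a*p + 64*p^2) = (-a - 3*p)/(-a + 8*p)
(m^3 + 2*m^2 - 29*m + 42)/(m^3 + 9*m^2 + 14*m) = (m^2 - 5*m + 6)/(m*(m + 2))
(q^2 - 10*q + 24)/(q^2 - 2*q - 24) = (q - 4)/(q + 4)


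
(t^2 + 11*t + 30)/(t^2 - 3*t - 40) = (t + 6)/(t - 8)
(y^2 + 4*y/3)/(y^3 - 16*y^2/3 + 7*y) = (3*y + 4)/(3*y^2 - 16*y + 21)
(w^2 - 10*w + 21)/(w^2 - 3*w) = (w - 7)/w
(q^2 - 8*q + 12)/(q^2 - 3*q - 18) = (q - 2)/(q + 3)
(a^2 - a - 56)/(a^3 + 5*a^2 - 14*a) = (a - 8)/(a*(a - 2))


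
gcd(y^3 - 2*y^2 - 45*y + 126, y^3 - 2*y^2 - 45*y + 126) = y^3 - 2*y^2 - 45*y + 126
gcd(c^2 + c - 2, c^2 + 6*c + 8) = c + 2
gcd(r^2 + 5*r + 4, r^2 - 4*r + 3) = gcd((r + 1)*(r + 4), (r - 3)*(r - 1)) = 1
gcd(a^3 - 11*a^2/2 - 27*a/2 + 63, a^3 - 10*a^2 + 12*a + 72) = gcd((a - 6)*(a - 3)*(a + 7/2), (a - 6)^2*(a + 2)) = a - 6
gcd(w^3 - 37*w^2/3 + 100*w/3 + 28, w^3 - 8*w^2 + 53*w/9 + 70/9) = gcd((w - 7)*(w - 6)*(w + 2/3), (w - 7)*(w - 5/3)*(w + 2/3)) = w^2 - 19*w/3 - 14/3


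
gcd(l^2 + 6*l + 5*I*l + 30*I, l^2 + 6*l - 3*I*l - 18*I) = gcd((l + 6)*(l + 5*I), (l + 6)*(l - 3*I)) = l + 6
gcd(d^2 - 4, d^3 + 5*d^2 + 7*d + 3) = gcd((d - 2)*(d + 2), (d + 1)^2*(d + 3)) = 1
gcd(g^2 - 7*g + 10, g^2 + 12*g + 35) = 1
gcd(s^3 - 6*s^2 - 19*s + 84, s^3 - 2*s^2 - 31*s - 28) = s^2 - 3*s - 28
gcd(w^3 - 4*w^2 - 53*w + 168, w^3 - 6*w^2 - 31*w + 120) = w^2 - 11*w + 24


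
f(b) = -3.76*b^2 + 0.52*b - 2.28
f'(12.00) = -89.72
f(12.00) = -537.48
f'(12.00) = -89.72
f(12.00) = -537.48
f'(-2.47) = 19.09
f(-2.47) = -26.50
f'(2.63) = -19.26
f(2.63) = -26.92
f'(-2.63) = 20.30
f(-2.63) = -29.66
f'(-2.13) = 16.54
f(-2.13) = -20.45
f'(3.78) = -27.91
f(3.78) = -54.04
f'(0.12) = -0.38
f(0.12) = -2.27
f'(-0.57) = 4.81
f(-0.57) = -3.80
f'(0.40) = -2.49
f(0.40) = -2.67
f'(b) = 0.52 - 7.52*b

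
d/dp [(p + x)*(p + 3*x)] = 2*p + 4*x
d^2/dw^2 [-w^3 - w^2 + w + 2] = -6*w - 2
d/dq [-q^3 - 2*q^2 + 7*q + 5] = -3*q^2 - 4*q + 7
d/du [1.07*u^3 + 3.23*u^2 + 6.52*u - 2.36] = 3.21*u^2 + 6.46*u + 6.52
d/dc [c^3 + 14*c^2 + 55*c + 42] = 3*c^2 + 28*c + 55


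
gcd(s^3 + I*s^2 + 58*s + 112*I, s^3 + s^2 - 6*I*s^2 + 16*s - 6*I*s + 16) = s^2 - 6*I*s + 16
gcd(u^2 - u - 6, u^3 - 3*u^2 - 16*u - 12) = u + 2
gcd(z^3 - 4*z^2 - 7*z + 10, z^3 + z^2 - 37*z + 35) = z^2 - 6*z + 5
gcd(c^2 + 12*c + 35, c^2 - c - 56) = c + 7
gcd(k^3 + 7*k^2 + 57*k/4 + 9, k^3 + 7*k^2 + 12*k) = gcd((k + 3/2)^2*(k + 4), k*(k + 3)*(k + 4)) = k + 4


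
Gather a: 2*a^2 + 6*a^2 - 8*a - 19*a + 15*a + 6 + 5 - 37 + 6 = 8*a^2 - 12*a - 20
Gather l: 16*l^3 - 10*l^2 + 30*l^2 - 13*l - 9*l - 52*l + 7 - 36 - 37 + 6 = 16*l^3 + 20*l^2 - 74*l - 60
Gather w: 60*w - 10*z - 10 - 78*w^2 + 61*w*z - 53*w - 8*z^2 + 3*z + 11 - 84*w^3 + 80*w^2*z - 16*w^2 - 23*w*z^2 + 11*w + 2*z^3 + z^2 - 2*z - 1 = -84*w^3 + w^2*(80*z - 94) + w*(-23*z^2 + 61*z + 18) + 2*z^3 - 7*z^2 - 9*z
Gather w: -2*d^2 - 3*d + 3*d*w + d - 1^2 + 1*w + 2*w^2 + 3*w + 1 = -2*d^2 - 2*d + 2*w^2 + w*(3*d + 4)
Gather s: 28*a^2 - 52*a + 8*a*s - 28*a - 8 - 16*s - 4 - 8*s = 28*a^2 - 80*a + s*(8*a - 24) - 12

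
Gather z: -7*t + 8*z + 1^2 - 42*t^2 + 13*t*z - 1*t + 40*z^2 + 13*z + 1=-42*t^2 - 8*t + 40*z^2 + z*(13*t + 21) + 2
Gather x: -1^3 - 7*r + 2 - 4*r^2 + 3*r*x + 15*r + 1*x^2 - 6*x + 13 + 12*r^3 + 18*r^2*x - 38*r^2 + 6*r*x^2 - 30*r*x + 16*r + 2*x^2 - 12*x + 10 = 12*r^3 - 42*r^2 + 24*r + x^2*(6*r + 3) + x*(18*r^2 - 27*r - 18) + 24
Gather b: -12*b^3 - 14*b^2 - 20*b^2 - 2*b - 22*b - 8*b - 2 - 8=-12*b^3 - 34*b^2 - 32*b - 10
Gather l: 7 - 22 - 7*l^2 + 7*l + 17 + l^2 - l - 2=-6*l^2 + 6*l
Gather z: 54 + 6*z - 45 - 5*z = z + 9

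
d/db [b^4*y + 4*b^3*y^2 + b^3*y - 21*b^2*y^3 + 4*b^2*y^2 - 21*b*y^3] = y*(4*b^3 + 12*b^2*y + 3*b^2 - 42*b*y^2 + 8*b*y - 21*y^2)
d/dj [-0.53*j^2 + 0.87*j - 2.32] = 0.87 - 1.06*j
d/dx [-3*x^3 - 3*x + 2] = -9*x^2 - 3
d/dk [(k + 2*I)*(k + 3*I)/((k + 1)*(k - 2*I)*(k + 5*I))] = (-k^4 - 10*I*k^3 + k^2*(43 - 2*I) + k*(32 + 36*I) + 60 + 68*I)/(k^6 + k^5*(2 + 6*I) + k^4*(12 + 12*I) + k^3*(22 + 66*I) + k^2*(111 + 120*I) + k*(200 + 60*I) + 100)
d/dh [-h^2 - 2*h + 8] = -2*h - 2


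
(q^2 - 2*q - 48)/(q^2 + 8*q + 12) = (q - 8)/(q + 2)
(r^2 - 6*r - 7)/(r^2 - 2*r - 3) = (r - 7)/(r - 3)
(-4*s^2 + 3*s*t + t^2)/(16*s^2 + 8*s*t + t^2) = (-s + t)/(4*s + t)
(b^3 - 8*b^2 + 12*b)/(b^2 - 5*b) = (b^2 - 8*b + 12)/(b - 5)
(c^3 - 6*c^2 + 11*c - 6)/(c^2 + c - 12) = (c^2 - 3*c + 2)/(c + 4)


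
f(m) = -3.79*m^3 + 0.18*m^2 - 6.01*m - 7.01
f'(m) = -11.37*m^2 + 0.36*m - 6.01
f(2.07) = -52.30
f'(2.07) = -53.98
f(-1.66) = 20.80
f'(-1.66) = -37.94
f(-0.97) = 2.45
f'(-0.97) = -17.06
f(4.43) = -359.60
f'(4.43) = -227.55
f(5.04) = -517.94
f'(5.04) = -293.01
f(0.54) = -10.80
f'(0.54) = -9.13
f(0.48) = -10.27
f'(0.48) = -8.46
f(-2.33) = 55.91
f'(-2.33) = -68.58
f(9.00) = -2809.43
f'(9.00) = -923.74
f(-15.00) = 12914.89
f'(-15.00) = -2569.66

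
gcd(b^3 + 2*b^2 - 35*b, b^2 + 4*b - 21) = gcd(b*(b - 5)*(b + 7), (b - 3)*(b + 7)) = b + 7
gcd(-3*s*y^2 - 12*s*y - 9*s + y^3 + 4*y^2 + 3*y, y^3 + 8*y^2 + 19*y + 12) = y^2 + 4*y + 3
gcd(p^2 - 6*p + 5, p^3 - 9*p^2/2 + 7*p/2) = p - 1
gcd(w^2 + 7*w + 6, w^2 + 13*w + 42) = w + 6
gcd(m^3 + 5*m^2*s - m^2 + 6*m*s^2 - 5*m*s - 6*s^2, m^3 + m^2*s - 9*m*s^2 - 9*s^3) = m + 3*s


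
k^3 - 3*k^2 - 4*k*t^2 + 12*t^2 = (k - 3)*(k - 2*t)*(k + 2*t)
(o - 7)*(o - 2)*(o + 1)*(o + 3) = o^4 - 5*o^3 - 19*o^2 + 29*o + 42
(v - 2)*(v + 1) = v^2 - v - 2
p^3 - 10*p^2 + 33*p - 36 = (p - 4)*(p - 3)^2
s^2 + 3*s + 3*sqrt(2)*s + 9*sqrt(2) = (s + 3)*(s + 3*sqrt(2))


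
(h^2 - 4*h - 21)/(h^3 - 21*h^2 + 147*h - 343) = (h + 3)/(h^2 - 14*h + 49)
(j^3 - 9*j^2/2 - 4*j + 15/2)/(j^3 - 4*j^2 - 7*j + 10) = (j + 3/2)/(j + 2)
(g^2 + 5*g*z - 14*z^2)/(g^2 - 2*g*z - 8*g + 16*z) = (g + 7*z)/(g - 8)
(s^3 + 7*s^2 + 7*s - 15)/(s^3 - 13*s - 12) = (s^2 + 4*s - 5)/(s^2 - 3*s - 4)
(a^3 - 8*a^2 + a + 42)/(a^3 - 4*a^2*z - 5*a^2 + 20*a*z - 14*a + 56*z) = (3 - a)/(-a + 4*z)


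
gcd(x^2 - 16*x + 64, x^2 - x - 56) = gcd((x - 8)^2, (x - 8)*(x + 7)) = x - 8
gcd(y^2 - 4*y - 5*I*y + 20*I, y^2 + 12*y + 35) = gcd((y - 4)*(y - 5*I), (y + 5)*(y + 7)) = 1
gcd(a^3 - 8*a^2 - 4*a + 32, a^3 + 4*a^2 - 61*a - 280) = a - 8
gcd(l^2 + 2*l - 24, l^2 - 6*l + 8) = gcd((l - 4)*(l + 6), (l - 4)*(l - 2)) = l - 4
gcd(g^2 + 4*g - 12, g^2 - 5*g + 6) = g - 2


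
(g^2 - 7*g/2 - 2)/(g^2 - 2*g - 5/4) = 2*(g - 4)/(2*g - 5)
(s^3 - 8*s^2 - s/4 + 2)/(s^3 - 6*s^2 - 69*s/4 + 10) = (2*s + 1)/(2*s + 5)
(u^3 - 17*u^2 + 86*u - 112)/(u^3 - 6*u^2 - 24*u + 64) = (u - 7)/(u + 4)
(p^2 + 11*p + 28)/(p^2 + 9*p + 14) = (p + 4)/(p + 2)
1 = 1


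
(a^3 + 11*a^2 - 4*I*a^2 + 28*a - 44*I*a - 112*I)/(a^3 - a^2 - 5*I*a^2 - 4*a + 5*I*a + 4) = (a^2 + 11*a + 28)/(a^2 - a*(1 + I) + I)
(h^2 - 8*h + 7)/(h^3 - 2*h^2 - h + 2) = (h - 7)/(h^2 - h - 2)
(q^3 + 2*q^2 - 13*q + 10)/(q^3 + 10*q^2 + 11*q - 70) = (q - 1)/(q + 7)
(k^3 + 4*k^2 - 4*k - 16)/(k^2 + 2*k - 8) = k + 2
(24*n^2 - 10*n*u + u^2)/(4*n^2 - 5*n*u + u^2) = (-6*n + u)/(-n + u)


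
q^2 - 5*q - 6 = (q - 6)*(q + 1)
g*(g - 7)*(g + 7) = g^3 - 49*g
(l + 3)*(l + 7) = l^2 + 10*l + 21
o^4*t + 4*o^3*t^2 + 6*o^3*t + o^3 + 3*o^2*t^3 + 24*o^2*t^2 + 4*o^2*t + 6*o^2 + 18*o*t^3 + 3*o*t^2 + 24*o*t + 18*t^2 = (o + 6)*(o + t)*(o + 3*t)*(o*t + 1)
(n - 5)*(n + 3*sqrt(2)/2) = n^2 - 5*n + 3*sqrt(2)*n/2 - 15*sqrt(2)/2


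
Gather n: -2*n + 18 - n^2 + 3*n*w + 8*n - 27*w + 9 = -n^2 + n*(3*w + 6) - 27*w + 27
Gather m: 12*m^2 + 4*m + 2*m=12*m^2 + 6*m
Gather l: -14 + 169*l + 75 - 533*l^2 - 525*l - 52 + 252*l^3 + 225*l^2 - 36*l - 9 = 252*l^3 - 308*l^2 - 392*l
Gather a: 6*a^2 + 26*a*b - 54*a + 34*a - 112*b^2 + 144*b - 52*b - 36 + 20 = 6*a^2 + a*(26*b - 20) - 112*b^2 + 92*b - 16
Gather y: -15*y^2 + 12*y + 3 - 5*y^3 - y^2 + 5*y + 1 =-5*y^3 - 16*y^2 + 17*y + 4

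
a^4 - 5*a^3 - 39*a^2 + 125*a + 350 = (a - 7)*(a - 5)*(a + 2)*(a + 5)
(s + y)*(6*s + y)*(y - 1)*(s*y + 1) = 6*s^3*y^2 - 6*s^3*y + 7*s^2*y^3 - 7*s^2*y^2 + 6*s^2*y - 6*s^2 + s*y^4 - s*y^3 + 7*s*y^2 - 7*s*y + y^3 - y^2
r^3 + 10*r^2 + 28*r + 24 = (r + 2)^2*(r + 6)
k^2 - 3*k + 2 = (k - 2)*(k - 1)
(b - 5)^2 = b^2 - 10*b + 25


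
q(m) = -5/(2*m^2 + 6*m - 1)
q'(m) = -5*(-4*m - 6)/(2*m^2 + 6*m - 1)^2 = 10*(2*m + 3)/(2*m^2 + 6*m - 1)^2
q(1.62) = -0.36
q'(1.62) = 0.32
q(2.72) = -0.17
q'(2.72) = 0.09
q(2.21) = -0.23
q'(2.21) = 0.15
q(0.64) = -1.37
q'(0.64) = 3.20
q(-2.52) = 1.46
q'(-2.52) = -1.74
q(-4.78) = -0.31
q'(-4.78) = -0.26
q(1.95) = -0.27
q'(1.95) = 0.21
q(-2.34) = 1.22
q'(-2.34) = -1.00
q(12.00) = -0.01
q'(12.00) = 0.00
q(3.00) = -0.14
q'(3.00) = 0.07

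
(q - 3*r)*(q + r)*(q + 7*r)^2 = q^4 + 12*q^3*r + 18*q^2*r^2 - 140*q*r^3 - 147*r^4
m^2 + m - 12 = (m - 3)*(m + 4)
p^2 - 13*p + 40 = (p - 8)*(p - 5)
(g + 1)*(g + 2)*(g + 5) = g^3 + 8*g^2 + 17*g + 10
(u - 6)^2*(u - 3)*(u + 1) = u^4 - 14*u^3 + 57*u^2 - 36*u - 108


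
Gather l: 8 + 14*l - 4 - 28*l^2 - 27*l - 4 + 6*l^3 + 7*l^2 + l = 6*l^3 - 21*l^2 - 12*l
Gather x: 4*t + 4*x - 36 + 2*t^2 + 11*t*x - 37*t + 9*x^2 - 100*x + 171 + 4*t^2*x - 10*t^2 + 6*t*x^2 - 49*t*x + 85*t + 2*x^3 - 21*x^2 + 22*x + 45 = -8*t^2 + 52*t + 2*x^3 + x^2*(6*t - 12) + x*(4*t^2 - 38*t - 74) + 180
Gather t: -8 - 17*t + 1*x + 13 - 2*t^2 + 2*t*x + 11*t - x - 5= -2*t^2 + t*(2*x - 6)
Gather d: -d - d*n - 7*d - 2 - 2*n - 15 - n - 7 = d*(-n - 8) - 3*n - 24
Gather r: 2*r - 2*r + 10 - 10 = 0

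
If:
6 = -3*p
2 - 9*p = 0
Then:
No Solution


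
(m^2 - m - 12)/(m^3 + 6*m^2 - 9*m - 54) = (m - 4)/(m^2 + 3*m - 18)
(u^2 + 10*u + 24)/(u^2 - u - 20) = (u + 6)/(u - 5)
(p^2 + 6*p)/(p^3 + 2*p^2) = (p + 6)/(p*(p + 2))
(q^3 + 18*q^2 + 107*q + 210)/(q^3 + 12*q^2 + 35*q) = (q + 6)/q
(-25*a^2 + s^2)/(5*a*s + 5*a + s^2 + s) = (-5*a + s)/(s + 1)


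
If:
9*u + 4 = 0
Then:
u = -4/9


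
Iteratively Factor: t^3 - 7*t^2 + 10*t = (t)*(t^2 - 7*t + 10) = t*(t - 5)*(t - 2)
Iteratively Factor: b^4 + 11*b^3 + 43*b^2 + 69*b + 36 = (b + 4)*(b^3 + 7*b^2 + 15*b + 9) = (b + 1)*(b + 4)*(b^2 + 6*b + 9) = (b + 1)*(b + 3)*(b + 4)*(b + 3)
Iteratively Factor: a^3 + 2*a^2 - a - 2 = (a - 1)*(a^2 + 3*a + 2) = (a - 1)*(a + 1)*(a + 2)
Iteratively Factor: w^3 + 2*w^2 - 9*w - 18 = (w - 3)*(w^2 + 5*w + 6) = (w - 3)*(w + 3)*(w + 2)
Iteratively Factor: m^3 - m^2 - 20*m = (m)*(m^2 - m - 20) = m*(m + 4)*(m - 5)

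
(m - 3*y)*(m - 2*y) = m^2 - 5*m*y + 6*y^2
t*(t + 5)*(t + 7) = t^3 + 12*t^2 + 35*t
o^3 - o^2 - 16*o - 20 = (o - 5)*(o + 2)^2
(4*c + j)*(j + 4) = 4*c*j + 16*c + j^2 + 4*j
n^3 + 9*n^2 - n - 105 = (n - 3)*(n + 5)*(n + 7)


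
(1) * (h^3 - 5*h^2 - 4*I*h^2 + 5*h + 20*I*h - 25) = h^3 - 5*h^2 - 4*I*h^2 + 5*h + 20*I*h - 25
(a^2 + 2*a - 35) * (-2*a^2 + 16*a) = -2*a^4 + 12*a^3 + 102*a^2 - 560*a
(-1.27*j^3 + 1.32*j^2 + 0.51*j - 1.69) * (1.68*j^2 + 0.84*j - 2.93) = -2.1336*j^5 + 1.1508*j^4 + 5.6867*j^3 - 6.2784*j^2 - 2.9139*j + 4.9517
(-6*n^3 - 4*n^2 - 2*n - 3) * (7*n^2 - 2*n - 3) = -42*n^5 - 16*n^4 + 12*n^3 - 5*n^2 + 12*n + 9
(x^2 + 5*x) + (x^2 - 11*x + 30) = 2*x^2 - 6*x + 30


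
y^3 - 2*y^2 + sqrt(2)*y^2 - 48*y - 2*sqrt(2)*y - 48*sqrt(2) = (y - 8)*(y + 6)*(y + sqrt(2))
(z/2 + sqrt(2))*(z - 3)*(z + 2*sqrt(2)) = z^3/2 - 3*z^2/2 + 2*sqrt(2)*z^2 - 6*sqrt(2)*z + 4*z - 12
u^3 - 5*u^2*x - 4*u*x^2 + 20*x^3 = (u - 5*x)*(u - 2*x)*(u + 2*x)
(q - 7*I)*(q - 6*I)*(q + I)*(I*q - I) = I*q^4 + 12*q^3 - I*q^3 - 12*q^2 - 29*I*q^2 + 42*q + 29*I*q - 42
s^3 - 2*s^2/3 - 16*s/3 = s*(s - 8/3)*(s + 2)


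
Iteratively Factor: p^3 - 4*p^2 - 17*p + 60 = (p - 3)*(p^2 - p - 20) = (p - 5)*(p - 3)*(p + 4)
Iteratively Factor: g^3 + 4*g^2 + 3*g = (g)*(g^2 + 4*g + 3) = g*(g + 3)*(g + 1)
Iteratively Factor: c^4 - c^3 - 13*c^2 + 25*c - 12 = (c - 3)*(c^3 + 2*c^2 - 7*c + 4) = (c - 3)*(c + 4)*(c^2 - 2*c + 1) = (c - 3)*(c - 1)*(c + 4)*(c - 1)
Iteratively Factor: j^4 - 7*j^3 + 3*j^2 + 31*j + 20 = (j + 1)*(j^3 - 8*j^2 + 11*j + 20) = (j + 1)^2*(j^2 - 9*j + 20) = (j - 5)*(j + 1)^2*(j - 4)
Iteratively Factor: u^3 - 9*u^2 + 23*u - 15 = (u - 3)*(u^2 - 6*u + 5) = (u - 3)*(u - 1)*(u - 5)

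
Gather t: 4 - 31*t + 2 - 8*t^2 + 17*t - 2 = -8*t^2 - 14*t + 4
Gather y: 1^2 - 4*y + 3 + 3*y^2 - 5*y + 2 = 3*y^2 - 9*y + 6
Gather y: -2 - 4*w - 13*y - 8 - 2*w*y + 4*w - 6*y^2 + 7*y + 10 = -6*y^2 + y*(-2*w - 6)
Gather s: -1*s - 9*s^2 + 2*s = -9*s^2 + s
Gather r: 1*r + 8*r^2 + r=8*r^2 + 2*r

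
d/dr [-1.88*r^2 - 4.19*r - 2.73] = -3.76*r - 4.19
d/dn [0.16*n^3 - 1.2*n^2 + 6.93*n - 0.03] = 0.48*n^2 - 2.4*n + 6.93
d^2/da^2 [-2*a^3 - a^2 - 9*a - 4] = -12*a - 2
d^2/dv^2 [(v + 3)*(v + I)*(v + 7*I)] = 6*v + 6 + 16*I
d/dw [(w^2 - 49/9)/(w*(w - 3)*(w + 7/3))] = (-w^2 + 14*w/3 - 7)/(w^2*(w^2 - 6*w + 9))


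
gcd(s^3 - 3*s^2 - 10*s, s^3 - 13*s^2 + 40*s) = s^2 - 5*s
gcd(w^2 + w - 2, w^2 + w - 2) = w^2 + w - 2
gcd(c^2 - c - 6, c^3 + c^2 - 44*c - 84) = c + 2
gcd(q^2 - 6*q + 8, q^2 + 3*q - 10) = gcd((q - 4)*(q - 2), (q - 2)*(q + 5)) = q - 2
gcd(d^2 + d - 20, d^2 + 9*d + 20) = d + 5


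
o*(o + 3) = o^2 + 3*o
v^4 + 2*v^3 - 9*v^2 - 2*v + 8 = (v - 2)*(v - 1)*(v + 1)*(v + 4)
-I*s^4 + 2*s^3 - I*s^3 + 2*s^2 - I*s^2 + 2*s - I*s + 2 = (s + 1)*(s - I)*(s + 2*I)*(-I*s + 1)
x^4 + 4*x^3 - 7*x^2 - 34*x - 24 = (x - 3)*(x + 1)*(x + 2)*(x + 4)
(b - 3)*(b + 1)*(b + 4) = b^3 + 2*b^2 - 11*b - 12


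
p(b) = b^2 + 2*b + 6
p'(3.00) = 8.00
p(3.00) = 21.00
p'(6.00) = 14.00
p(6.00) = 54.00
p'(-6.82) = -11.64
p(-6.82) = 38.87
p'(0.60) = 3.20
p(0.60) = 7.56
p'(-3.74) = -5.48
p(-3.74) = 12.51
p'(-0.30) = 1.40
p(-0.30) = 5.49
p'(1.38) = 4.76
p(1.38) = 10.66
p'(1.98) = 5.96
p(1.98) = 13.88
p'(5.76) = 13.52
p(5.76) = 50.70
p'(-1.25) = -0.50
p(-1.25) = 5.06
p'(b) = 2*b + 2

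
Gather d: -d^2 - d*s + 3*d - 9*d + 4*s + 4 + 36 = -d^2 + d*(-s - 6) + 4*s + 40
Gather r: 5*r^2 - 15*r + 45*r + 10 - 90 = 5*r^2 + 30*r - 80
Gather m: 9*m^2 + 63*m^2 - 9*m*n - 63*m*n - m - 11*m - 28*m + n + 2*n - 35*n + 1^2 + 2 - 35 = 72*m^2 + m*(-72*n - 40) - 32*n - 32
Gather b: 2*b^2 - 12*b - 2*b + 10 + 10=2*b^2 - 14*b + 20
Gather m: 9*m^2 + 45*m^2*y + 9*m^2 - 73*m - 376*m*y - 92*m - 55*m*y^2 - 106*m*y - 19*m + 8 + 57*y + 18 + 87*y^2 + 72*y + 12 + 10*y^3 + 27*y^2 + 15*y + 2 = m^2*(45*y + 18) + m*(-55*y^2 - 482*y - 184) + 10*y^3 + 114*y^2 + 144*y + 40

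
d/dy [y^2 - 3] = 2*y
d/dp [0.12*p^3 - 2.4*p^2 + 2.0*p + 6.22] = 0.36*p^2 - 4.8*p + 2.0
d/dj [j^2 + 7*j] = 2*j + 7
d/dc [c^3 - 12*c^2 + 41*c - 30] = 3*c^2 - 24*c + 41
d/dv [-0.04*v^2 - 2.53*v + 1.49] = -0.08*v - 2.53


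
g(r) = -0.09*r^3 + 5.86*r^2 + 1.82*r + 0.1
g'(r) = -0.27*r^2 + 11.72*r + 1.82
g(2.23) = 32.30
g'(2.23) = 26.61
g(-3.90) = 87.47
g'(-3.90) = -47.99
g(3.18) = 62.25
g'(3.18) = 36.36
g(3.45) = 72.43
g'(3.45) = 39.04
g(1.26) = 11.52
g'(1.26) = 16.16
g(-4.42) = 114.31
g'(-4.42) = -55.26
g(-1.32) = 8.12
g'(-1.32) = -14.12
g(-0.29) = 0.07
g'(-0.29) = -1.60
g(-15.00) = 1595.05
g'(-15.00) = -234.73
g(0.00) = 0.10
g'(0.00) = 1.82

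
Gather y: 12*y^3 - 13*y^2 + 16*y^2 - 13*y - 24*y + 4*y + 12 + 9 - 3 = 12*y^3 + 3*y^2 - 33*y + 18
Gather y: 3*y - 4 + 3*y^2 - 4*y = 3*y^2 - y - 4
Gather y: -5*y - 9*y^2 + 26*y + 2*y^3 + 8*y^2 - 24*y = 2*y^3 - y^2 - 3*y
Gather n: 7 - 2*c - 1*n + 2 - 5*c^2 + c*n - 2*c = -5*c^2 - 4*c + n*(c - 1) + 9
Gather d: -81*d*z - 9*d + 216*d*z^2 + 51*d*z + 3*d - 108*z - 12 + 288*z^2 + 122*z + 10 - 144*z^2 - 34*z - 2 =d*(216*z^2 - 30*z - 6) + 144*z^2 - 20*z - 4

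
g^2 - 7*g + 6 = (g - 6)*(g - 1)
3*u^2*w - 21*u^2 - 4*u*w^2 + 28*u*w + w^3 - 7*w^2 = (-3*u + w)*(-u + w)*(w - 7)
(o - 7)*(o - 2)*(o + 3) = o^3 - 6*o^2 - 13*o + 42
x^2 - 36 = (x - 6)*(x + 6)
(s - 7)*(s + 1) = s^2 - 6*s - 7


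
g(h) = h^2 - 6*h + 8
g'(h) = 2*h - 6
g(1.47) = 1.34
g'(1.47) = -3.06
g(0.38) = 5.86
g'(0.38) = -5.24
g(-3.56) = 42.03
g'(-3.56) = -13.12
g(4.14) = 0.30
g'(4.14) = 2.28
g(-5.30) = 67.89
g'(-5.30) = -16.60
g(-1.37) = 18.10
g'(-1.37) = -8.74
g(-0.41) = 10.63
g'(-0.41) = -6.82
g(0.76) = 4.02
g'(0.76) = -4.48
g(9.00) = 35.00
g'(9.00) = 12.00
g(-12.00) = 224.00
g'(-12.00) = -30.00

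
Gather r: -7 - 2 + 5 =-4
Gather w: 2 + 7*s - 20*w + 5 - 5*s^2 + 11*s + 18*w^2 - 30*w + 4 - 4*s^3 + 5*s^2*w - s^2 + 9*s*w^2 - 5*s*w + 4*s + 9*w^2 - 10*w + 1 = -4*s^3 - 6*s^2 + 22*s + w^2*(9*s + 27) + w*(5*s^2 - 5*s - 60) + 12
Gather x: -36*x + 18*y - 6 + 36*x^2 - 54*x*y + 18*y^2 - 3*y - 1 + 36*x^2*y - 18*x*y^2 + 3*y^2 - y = x^2*(36*y + 36) + x*(-18*y^2 - 54*y - 36) + 21*y^2 + 14*y - 7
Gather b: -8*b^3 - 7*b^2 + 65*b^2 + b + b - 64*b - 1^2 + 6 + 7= -8*b^3 + 58*b^2 - 62*b + 12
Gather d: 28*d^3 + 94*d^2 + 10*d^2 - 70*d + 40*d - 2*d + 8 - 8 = 28*d^3 + 104*d^2 - 32*d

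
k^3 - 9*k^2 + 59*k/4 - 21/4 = (k - 7)*(k - 3/2)*(k - 1/2)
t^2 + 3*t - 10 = (t - 2)*(t + 5)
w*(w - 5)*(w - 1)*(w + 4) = w^4 - 2*w^3 - 19*w^2 + 20*w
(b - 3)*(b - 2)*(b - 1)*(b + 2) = b^4 - 4*b^3 - b^2 + 16*b - 12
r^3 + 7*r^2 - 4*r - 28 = (r - 2)*(r + 2)*(r + 7)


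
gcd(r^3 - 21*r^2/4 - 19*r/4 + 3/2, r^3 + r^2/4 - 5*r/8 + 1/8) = r^2 + 3*r/4 - 1/4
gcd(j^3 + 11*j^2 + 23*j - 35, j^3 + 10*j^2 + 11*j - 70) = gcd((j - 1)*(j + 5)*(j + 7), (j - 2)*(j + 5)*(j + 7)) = j^2 + 12*j + 35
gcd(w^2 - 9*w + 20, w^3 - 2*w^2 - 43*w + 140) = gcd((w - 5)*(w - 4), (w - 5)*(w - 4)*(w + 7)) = w^2 - 9*w + 20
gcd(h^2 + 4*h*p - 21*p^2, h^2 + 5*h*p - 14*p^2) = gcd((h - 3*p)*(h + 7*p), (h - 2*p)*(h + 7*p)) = h + 7*p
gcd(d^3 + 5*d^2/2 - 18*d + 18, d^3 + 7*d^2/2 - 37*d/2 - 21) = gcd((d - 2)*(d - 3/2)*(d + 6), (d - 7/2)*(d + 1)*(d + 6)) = d + 6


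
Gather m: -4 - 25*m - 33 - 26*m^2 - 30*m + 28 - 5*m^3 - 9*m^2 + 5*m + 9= -5*m^3 - 35*m^2 - 50*m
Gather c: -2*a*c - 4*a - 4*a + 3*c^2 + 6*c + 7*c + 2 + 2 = -8*a + 3*c^2 + c*(13 - 2*a) + 4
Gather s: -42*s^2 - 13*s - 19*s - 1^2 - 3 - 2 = -42*s^2 - 32*s - 6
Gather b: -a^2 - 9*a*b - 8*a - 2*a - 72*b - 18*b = -a^2 - 10*a + b*(-9*a - 90)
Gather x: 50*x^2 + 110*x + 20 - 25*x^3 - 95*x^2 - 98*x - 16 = -25*x^3 - 45*x^2 + 12*x + 4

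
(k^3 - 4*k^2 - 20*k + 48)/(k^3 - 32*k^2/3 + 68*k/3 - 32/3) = 3*(k^2 - 2*k - 24)/(3*k^2 - 26*k + 16)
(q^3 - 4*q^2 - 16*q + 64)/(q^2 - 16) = q - 4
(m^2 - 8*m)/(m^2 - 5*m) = (m - 8)/(m - 5)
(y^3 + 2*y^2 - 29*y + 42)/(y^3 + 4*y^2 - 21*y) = (y - 2)/y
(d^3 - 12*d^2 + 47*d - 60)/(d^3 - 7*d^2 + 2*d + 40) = (d - 3)/(d + 2)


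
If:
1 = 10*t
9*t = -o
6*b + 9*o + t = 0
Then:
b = 4/3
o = -9/10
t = 1/10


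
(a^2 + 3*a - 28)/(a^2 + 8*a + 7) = (a - 4)/(a + 1)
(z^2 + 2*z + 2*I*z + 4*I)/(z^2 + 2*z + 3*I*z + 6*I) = (z + 2*I)/(z + 3*I)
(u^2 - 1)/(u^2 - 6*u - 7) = (u - 1)/(u - 7)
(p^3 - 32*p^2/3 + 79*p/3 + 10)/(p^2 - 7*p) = (3*p^3 - 32*p^2 + 79*p + 30)/(3*p*(p - 7))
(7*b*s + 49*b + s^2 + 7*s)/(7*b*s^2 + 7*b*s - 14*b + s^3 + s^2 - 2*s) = (s + 7)/(s^2 + s - 2)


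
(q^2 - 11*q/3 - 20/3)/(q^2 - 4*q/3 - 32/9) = 3*(q - 5)/(3*q - 8)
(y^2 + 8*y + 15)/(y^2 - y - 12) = (y + 5)/(y - 4)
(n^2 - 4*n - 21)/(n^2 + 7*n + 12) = (n - 7)/(n + 4)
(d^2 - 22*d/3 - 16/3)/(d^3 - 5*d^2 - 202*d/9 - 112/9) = 3/(3*d + 7)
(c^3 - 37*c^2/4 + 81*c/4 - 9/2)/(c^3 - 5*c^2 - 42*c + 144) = (4*c^2 - 25*c + 6)/(4*(c^2 - 2*c - 48))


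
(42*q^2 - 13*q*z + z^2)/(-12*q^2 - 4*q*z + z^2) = (-7*q + z)/(2*q + z)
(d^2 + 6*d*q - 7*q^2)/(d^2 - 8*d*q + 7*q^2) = (-d - 7*q)/(-d + 7*q)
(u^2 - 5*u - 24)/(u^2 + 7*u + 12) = (u - 8)/(u + 4)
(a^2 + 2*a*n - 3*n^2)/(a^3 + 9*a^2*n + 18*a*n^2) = (a - n)/(a*(a + 6*n))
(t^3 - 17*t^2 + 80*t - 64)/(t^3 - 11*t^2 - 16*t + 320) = (t - 1)/(t + 5)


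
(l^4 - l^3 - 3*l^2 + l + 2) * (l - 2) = l^5 - 3*l^4 - l^3 + 7*l^2 - 4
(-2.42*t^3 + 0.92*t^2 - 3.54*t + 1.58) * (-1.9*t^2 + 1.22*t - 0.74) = 4.598*t^5 - 4.7004*t^4 + 9.6392*t^3 - 8.0016*t^2 + 4.5472*t - 1.1692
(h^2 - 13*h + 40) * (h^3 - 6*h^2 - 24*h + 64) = h^5 - 19*h^4 + 94*h^3 + 136*h^2 - 1792*h + 2560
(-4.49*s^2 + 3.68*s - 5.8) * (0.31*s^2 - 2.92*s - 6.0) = -1.3919*s^4 + 14.2516*s^3 + 14.3964*s^2 - 5.144*s + 34.8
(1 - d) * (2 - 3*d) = 3*d^2 - 5*d + 2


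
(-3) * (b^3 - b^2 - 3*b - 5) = -3*b^3 + 3*b^2 + 9*b + 15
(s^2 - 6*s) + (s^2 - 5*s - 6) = 2*s^2 - 11*s - 6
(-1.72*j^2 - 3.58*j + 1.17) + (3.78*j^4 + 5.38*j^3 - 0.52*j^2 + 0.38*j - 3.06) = 3.78*j^4 + 5.38*j^3 - 2.24*j^2 - 3.2*j - 1.89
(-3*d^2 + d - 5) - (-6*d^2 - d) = 3*d^2 + 2*d - 5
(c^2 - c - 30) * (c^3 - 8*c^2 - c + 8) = c^5 - 9*c^4 - 23*c^3 + 249*c^2 + 22*c - 240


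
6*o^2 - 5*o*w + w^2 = (-3*o + w)*(-2*o + w)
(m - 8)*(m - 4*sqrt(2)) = m^2 - 8*m - 4*sqrt(2)*m + 32*sqrt(2)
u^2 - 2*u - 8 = (u - 4)*(u + 2)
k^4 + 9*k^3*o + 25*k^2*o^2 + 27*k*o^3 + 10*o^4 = (k + o)^2*(k + 2*o)*(k + 5*o)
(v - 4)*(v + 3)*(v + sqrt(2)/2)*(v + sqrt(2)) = v^4 - v^3 + 3*sqrt(2)*v^3/2 - 11*v^2 - 3*sqrt(2)*v^2/2 - 18*sqrt(2)*v - v - 12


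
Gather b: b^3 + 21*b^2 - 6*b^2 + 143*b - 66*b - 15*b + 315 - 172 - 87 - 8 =b^3 + 15*b^2 + 62*b + 48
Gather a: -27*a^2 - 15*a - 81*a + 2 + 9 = -27*a^2 - 96*a + 11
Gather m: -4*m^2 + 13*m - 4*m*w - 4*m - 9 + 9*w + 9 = -4*m^2 + m*(9 - 4*w) + 9*w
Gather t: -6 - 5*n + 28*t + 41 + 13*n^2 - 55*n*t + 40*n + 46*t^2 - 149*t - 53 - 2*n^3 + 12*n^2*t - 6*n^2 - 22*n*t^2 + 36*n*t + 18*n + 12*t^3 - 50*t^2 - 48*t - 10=-2*n^3 + 7*n^2 + 53*n + 12*t^3 + t^2*(-22*n - 4) + t*(12*n^2 - 19*n - 169) - 28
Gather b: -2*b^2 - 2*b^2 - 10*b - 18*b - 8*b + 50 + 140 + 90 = -4*b^2 - 36*b + 280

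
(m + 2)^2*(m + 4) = m^3 + 8*m^2 + 20*m + 16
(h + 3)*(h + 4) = h^2 + 7*h + 12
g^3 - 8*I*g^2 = g^2*(g - 8*I)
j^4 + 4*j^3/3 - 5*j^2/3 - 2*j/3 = j*(j - 1)*(j + 1/3)*(j + 2)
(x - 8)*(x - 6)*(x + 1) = x^3 - 13*x^2 + 34*x + 48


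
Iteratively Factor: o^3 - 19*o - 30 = (o - 5)*(o^2 + 5*o + 6) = (o - 5)*(o + 2)*(o + 3)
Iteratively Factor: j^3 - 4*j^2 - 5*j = (j - 5)*(j^2 + j) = j*(j - 5)*(j + 1)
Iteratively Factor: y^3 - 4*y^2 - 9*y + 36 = (y - 4)*(y^2 - 9) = (y - 4)*(y - 3)*(y + 3)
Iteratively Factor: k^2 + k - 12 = (k + 4)*(k - 3)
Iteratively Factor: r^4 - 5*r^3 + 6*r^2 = (r)*(r^3 - 5*r^2 + 6*r) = r^2*(r^2 - 5*r + 6) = r^2*(r - 3)*(r - 2)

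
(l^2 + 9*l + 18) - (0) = l^2 + 9*l + 18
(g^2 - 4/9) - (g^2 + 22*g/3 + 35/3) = -22*g/3 - 109/9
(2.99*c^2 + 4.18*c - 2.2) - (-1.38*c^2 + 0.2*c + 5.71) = 4.37*c^2 + 3.98*c - 7.91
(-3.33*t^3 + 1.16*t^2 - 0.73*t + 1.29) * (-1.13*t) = 3.7629*t^4 - 1.3108*t^3 + 0.8249*t^2 - 1.4577*t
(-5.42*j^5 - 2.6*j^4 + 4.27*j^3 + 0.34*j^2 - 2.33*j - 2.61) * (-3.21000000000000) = 17.3982*j^5 + 8.346*j^4 - 13.7067*j^3 - 1.0914*j^2 + 7.4793*j + 8.3781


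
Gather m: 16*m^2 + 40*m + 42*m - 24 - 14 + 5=16*m^2 + 82*m - 33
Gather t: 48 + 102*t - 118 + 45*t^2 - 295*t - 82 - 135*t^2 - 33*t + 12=-90*t^2 - 226*t - 140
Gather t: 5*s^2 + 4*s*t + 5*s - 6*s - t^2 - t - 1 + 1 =5*s^2 - s - t^2 + t*(4*s - 1)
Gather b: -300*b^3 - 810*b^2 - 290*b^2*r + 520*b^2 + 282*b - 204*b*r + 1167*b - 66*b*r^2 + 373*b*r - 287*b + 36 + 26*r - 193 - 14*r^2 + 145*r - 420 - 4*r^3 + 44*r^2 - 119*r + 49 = -300*b^3 + b^2*(-290*r - 290) + b*(-66*r^2 + 169*r + 1162) - 4*r^3 + 30*r^2 + 52*r - 528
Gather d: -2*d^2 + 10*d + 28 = -2*d^2 + 10*d + 28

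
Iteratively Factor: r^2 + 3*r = (r)*(r + 3)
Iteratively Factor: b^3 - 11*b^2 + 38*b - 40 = (b - 2)*(b^2 - 9*b + 20) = (b - 4)*(b - 2)*(b - 5)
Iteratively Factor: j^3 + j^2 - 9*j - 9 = (j + 1)*(j^2 - 9) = (j - 3)*(j + 1)*(j + 3)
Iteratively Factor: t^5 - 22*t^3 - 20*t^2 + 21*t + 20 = (t + 4)*(t^4 - 4*t^3 - 6*t^2 + 4*t + 5) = (t - 1)*(t + 4)*(t^3 - 3*t^2 - 9*t - 5) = (t - 1)*(t + 1)*(t + 4)*(t^2 - 4*t - 5) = (t - 5)*(t - 1)*(t + 1)*(t + 4)*(t + 1)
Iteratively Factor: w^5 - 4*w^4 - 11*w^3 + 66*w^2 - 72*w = (w - 3)*(w^4 - w^3 - 14*w^2 + 24*w) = w*(w - 3)*(w^3 - w^2 - 14*w + 24) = w*(w - 3)^2*(w^2 + 2*w - 8) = w*(w - 3)^2*(w + 4)*(w - 2)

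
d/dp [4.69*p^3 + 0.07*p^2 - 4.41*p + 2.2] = 14.07*p^2 + 0.14*p - 4.41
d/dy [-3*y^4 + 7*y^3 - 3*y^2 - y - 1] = -12*y^3 + 21*y^2 - 6*y - 1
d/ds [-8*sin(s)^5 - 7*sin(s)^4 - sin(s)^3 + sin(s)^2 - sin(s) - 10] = (-40*sin(s)^4 - 28*sin(s)^3 - 3*sin(s)^2 + 2*sin(s) - 1)*cos(s)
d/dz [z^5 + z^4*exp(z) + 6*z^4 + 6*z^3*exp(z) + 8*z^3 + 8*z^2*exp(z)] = z*(z^3*exp(z) + 5*z^3 + 10*z^2*exp(z) + 24*z^2 + 26*z*exp(z) + 24*z + 16*exp(z))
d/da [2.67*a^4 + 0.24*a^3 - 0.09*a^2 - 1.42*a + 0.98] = 10.68*a^3 + 0.72*a^2 - 0.18*a - 1.42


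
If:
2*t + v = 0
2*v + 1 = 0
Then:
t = 1/4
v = -1/2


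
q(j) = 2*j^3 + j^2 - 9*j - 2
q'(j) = 6*j^2 + 2*j - 9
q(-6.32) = -410.05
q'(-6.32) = 218.01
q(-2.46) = -3.58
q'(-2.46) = 22.39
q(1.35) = -7.41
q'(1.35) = 4.64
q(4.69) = 184.11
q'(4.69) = 132.36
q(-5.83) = -311.85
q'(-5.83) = 183.27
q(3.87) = 94.07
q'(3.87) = 88.60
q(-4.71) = -146.40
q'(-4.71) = 114.68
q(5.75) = 359.53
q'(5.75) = 200.88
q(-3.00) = -20.00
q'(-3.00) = 39.00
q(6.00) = 412.00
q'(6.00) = 219.00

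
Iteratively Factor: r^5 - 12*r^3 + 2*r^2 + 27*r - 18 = (r + 2)*(r^4 - 2*r^3 - 8*r^2 + 18*r - 9) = (r - 1)*(r + 2)*(r^3 - r^2 - 9*r + 9) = (r - 1)^2*(r + 2)*(r^2 - 9) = (r - 1)^2*(r + 2)*(r + 3)*(r - 3)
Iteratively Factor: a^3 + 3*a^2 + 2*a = (a + 2)*(a^2 + a) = (a + 1)*(a + 2)*(a)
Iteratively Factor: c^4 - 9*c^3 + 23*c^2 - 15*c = (c - 3)*(c^3 - 6*c^2 + 5*c) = (c - 3)*(c - 1)*(c^2 - 5*c) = (c - 5)*(c - 3)*(c - 1)*(c)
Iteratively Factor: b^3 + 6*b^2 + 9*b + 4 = (b + 4)*(b^2 + 2*b + 1) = (b + 1)*(b + 4)*(b + 1)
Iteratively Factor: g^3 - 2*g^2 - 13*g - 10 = (g + 1)*(g^2 - 3*g - 10) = (g + 1)*(g + 2)*(g - 5)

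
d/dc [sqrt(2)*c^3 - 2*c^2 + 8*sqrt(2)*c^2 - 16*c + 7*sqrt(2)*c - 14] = 3*sqrt(2)*c^2 - 4*c + 16*sqrt(2)*c - 16 + 7*sqrt(2)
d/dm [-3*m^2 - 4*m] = -6*m - 4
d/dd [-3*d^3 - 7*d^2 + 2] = d*(-9*d - 14)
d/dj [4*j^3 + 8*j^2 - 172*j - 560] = 12*j^2 + 16*j - 172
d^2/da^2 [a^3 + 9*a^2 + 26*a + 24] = 6*a + 18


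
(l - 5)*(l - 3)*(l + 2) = l^3 - 6*l^2 - l + 30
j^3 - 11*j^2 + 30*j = j*(j - 6)*(j - 5)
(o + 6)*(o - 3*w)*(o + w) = o^3 - 2*o^2*w + 6*o^2 - 3*o*w^2 - 12*o*w - 18*w^2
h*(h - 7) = h^2 - 7*h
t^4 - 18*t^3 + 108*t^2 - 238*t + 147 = (t - 7)^2*(t - 3)*(t - 1)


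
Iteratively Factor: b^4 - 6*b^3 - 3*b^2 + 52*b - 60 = (b + 3)*(b^3 - 9*b^2 + 24*b - 20) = (b - 2)*(b + 3)*(b^2 - 7*b + 10) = (b - 2)^2*(b + 3)*(b - 5)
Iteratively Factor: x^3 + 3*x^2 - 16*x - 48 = (x - 4)*(x^2 + 7*x + 12) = (x - 4)*(x + 3)*(x + 4)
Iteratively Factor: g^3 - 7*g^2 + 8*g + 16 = (g - 4)*(g^2 - 3*g - 4) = (g - 4)^2*(g + 1)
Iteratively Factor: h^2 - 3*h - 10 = (h + 2)*(h - 5)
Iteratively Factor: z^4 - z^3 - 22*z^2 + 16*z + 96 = (z - 4)*(z^3 + 3*z^2 - 10*z - 24) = (z - 4)*(z - 3)*(z^2 + 6*z + 8) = (z - 4)*(z - 3)*(z + 4)*(z + 2)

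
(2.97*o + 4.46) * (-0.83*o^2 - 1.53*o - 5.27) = -2.4651*o^3 - 8.2459*o^2 - 22.4757*o - 23.5042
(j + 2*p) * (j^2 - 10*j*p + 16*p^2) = j^3 - 8*j^2*p - 4*j*p^2 + 32*p^3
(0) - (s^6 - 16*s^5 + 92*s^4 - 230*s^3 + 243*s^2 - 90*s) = -s^6 + 16*s^5 - 92*s^4 + 230*s^3 - 243*s^2 + 90*s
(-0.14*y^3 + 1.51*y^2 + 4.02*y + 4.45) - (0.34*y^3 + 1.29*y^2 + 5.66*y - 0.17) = -0.48*y^3 + 0.22*y^2 - 1.64*y + 4.62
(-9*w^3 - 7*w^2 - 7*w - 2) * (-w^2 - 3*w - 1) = 9*w^5 + 34*w^4 + 37*w^3 + 30*w^2 + 13*w + 2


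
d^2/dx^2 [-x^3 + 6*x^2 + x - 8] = 12 - 6*x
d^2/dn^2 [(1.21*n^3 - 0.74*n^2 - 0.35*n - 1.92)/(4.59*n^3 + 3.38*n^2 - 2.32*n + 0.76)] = (-1.13686837721616e-13*n^7 - 68.725152*n^6 + 33.067278*n^5 - 615.921084*n^4 - 460.704296*n^3 + 4.32100799999999*n^2 + 140.109456*n - 12.893312)/(96.702579*n^9 + 213.630534*n^8 + 10.680012*n^7 - 129.307924*n^6 + 65.346576*n^5 + 32.06664*n^4 - 40.291312*n^3 + 18.128736*n^2 - 4.020096*n + 0.438976)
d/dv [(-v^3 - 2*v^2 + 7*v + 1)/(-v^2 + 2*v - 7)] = (v^4 - 4*v^3 + 24*v^2 + 30*v - 51)/(v^4 - 4*v^3 + 18*v^2 - 28*v + 49)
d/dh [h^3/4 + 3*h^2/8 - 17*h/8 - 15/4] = 3*h^2/4 + 3*h/4 - 17/8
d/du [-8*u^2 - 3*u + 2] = -16*u - 3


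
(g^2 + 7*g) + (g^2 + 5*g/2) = 2*g^2 + 19*g/2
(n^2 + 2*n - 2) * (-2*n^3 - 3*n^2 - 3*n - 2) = -2*n^5 - 7*n^4 - 5*n^3 - 2*n^2 + 2*n + 4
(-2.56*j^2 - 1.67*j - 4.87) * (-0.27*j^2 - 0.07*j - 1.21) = 0.6912*j^4 + 0.6301*j^3 + 4.5294*j^2 + 2.3616*j + 5.8927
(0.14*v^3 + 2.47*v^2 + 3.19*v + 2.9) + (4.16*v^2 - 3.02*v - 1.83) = 0.14*v^3 + 6.63*v^2 + 0.17*v + 1.07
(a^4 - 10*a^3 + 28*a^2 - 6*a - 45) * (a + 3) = a^5 - 7*a^4 - 2*a^3 + 78*a^2 - 63*a - 135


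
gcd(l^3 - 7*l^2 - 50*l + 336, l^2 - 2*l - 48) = l - 8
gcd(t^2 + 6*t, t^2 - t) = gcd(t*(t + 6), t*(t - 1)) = t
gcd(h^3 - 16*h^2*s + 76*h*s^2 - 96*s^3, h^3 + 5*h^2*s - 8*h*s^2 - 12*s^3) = -h + 2*s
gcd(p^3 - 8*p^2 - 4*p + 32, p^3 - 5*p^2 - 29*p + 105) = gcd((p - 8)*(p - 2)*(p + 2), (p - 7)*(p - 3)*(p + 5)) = 1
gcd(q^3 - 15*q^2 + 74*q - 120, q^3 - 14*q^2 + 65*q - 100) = q^2 - 9*q + 20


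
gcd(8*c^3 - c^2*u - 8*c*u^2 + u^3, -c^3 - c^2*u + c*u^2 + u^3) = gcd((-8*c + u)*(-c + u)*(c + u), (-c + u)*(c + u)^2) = -c^2 + u^2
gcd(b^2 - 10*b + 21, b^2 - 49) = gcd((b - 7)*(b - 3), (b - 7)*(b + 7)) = b - 7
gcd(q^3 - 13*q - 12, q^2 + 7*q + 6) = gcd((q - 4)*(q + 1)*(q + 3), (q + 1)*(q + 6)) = q + 1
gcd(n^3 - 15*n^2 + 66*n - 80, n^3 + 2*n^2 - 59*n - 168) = n - 8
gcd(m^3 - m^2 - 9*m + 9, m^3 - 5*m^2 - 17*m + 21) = m^2 + 2*m - 3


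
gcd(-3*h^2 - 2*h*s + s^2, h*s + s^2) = h + s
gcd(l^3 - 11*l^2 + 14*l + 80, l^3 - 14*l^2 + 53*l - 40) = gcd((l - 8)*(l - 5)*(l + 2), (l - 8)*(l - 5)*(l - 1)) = l^2 - 13*l + 40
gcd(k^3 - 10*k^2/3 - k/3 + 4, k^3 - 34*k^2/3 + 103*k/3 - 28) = k^2 - 13*k/3 + 4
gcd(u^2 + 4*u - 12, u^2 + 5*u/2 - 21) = u + 6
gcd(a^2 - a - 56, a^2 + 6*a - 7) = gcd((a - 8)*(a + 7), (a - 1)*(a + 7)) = a + 7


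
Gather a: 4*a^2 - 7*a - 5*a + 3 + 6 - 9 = 4*a^2 - 12*a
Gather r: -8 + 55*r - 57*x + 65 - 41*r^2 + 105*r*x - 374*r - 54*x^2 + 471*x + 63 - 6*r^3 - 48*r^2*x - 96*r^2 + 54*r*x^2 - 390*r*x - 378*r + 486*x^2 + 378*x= -6*r^3 + r^2*(-48*x - 137) + r*(54*x^2 - 285*x - 697) + 432*x^2 + 792*x + 120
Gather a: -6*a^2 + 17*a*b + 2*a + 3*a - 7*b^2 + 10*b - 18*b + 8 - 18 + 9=-6*a^2 + a*(17*b + 5) - 7*b^2 - 8*b - 1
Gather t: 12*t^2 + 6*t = 12*t^2 + 6*t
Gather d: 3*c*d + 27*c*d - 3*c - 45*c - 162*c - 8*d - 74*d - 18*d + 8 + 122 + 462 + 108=-210*c + d*(30*c - 100) + 700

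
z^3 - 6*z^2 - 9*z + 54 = (z - 6)*(z - 3)*(z + 3)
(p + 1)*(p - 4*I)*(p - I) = p^3 + p^2 - 5*I*p^2 - 4*p - 5*I*p - 4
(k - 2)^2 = k^2 - 4*k + 4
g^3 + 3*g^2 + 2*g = g*(g + 1)*(g + 2)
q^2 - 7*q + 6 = (q - 6)*(q - 1)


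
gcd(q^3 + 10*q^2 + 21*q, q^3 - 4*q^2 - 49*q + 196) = q + 7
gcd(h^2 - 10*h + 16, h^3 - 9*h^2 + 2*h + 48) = h - 8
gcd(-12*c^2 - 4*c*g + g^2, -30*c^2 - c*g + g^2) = 6*c - g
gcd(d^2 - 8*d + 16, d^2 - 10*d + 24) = d - 4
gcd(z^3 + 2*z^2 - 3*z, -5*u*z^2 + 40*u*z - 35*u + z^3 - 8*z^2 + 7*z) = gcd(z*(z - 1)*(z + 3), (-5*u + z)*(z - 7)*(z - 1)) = z - 1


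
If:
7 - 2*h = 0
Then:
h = 7/2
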